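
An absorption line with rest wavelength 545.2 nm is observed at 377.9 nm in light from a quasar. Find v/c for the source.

0.351

λ'/λ₀ = 0.6931 < 1 (blueshift), so the source is approaching.
λ'/λ₀ = √((1 − β)/(1 + β)) for an approaching source ⇒ β = (1 − r²)/(1 + r²) with r = λ'/λ₀.
β = (1 − 0.4804)/(1 + 0.4804) ≈ 0.351.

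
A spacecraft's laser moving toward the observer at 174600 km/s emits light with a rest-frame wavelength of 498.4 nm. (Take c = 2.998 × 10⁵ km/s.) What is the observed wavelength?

256.0 nm

β = v/c = 174600/299800 = 0.5824.
Relativistic Doppler for wavelength: λ' = λ₀ · √((1 − β)/(1 + β)).
λ' = 498.4 × √(0.4176/1.5824) = 498.4 × 0.51372 ≈ 256.0 nm.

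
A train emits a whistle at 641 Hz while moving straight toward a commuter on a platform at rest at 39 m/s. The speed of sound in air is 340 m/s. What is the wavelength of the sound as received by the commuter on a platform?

47.0 cm

With the source moving toward a stationary observer, f' = f · v/(v − v_s).
f' = 641 × 340/(340 − 39) ≈ 724 Hz.
λ' = v/f' = 340/724.053 ≈ 47.0 cm.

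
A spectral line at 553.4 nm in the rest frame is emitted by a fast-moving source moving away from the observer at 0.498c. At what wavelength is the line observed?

Relativistic Doppler for wavelength: λ' = λ₀ · √((1 + β)/(1 − β)).
λ' = 553.4 × √(1.4980/0.5020) = 553.4 × 1.72744 ≈ 956.0 nm.

956.0 nm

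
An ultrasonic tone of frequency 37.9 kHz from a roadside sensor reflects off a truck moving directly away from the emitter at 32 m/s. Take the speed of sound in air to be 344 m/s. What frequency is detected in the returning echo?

The truck first receives the wave as a moving observer: f₁ = f₀ · (v − u)/v = 37.9 × (344 − 32)/344 ≈ 34.4 kHz.
On reflection it acts as a source moving away from the stationary detector: f₂ = f₁ · v/(v + u) = 34.4 × 344/376 ≈ 31.4 kHz.

31.4 kHz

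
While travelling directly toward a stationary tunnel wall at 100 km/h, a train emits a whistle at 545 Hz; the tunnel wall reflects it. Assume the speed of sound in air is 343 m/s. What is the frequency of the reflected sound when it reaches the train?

100 km/h = 27.78 m/s.
The tunnel wall receives the sound from a moving source: f₁ = f₀ · v/(v − v_e) = 545 × 343/315.22 ≈ 593 Hz.
On the return leg the train is a moving observer: f₂ = f₁ · (v + v_e)/v = 593 × 370.78/343 ≈ 641 Hz.

641 Hz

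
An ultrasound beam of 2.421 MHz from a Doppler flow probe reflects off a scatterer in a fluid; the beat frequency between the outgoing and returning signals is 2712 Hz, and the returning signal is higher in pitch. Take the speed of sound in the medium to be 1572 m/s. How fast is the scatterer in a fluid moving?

Double Doppler shift off a moving reflector: f₂ = f₀ · (v + u)/(v − u) (u > 0 toward emitter).
Returning signal is higher, so f₂ = f₀ + Δf = 2421000 + 2712 = 2423712 Hz.
Rearranging, u = v · (f₂ − f₀)/(f₂ + f₀) = 1572 × 2712/4844712 ≈ 0.88 m/s.
So the scatterer in a fluid is moving at 0.88 m/s toward the emitter.

0.88 m/s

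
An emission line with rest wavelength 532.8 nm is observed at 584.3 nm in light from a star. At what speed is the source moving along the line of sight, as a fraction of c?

0.092c

λ'/λ₀ = 1.0967 > 1 (redshift), so the source is receding.
λ'/λ₀ = √((1 + β)/(1 − β)) for a receding source ⇒ β = (r² − 1)/(r² + 1) with r = λ'/λ₀.
β = (1.2027 − 1)/(1.2027 + 1) ≈ 0.092.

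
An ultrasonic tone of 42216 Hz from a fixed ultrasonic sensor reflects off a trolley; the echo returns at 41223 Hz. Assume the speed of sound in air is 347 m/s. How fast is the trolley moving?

Double Doppler shift off a moving reflector: f₂ = f₀ · (v + u)/(v − u) (u > 0 toward emitter).
Rearranging, u = v · (f₂ − f₀)/(f₂ + f₀) = 347 × -993/83439 ≈ -4.1 m/s.
So the trolley is moving at 4.1 m/s away from the emitter.

4.1 m/s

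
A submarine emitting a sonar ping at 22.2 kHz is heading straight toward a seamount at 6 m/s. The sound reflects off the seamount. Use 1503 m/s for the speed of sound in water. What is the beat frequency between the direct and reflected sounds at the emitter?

The seamount receives the sound from a moving source: f₁ = f₀ · v/(v − v_e) = 22.2 × 1503/1497 ≈ 22.2890 kHz.
On the return leg the submarine is a moving observer: f₂ = f₁ · (v + v_e)/v = 22.2890 × 1509/1503 ≈ 22.3780 kHz.
Beat against the emitted tone (with f₀ = 22200 Hz): |f₂ − f₀| = 2v_e·f₀/(v − v_e) = 2 × 6 × 22200/1497 ≈ 178 Hz.

178 Hz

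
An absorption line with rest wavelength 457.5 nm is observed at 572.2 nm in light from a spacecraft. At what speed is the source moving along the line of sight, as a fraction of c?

λ'/λ₀ = 1.2507 > 1 (redshift), so the source is receding.
λ'/λ₀ = √((1 + β)/(1 − β)) for a receding source ⇒ β = (r² − 1)/(r² + 1) with r = λ'/λ₀.
β = (1.5643 − 1)/(1.5643 + 1) ≈ 0.220.

0.220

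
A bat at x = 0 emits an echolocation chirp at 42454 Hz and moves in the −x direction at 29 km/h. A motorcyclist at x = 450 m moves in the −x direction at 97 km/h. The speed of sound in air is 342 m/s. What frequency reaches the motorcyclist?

44745 Hz

29 km/h = 8.056 m/s; 97 km/h = 26.94 m/s.
The observer lies on the +x side, so the source is heading away from the observer and the observer is heading toward the source.
With source receding and observer approaching, f' = f · (v + v_o)/(v + v_s).
f' = 42454 × (342 + 26.94)/(342 + 8.056) = 42454 × 368.94/350.06 ≈ 44745 Hz.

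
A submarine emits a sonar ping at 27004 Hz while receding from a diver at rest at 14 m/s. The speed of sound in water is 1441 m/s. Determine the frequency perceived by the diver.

26744 Hz

Only the source moves, away from the listener, so f' = f · v/(v + v_s).
f' = 27004 × 1441/(1441 + 14) = 27004 × 1441/1455 ≈ 26744 Hz.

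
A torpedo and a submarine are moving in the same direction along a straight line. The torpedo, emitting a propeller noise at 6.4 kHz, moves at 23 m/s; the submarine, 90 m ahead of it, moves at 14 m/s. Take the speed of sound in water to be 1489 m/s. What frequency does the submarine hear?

The submarine is ahead, so the torpedo is moving toward it while the submarine is moving away from the torpedo.
Both move, so f' = f · (v − v_o)/(v − v_s).
f' = 6.4 × (1489 − 14)/(1489 − 23) = 6.4 × 1475/1466 ≈ 6.44 kHz.

6.44 kHz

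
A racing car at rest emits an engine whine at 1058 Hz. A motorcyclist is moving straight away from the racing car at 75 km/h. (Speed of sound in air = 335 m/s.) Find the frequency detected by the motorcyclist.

992 Hz

75 km/h = 20.83 m/s.
Only the observer moves, away from the source, so f' = f · (v − v_o)/v.
f' = 1058 × (335 − 20.83)/335 = 1058 × 314.17/335 ≈ 992 Hz.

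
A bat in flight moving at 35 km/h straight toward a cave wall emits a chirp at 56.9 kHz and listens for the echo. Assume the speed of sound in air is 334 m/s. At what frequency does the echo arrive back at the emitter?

35 km/h = 9.722 m/s.
The cave wall receives the sound from a moving source: f₁ = f₀ · v/(v − v_e) = 56.9 × 334/324.28 ≈ 58.6 kHz.
On the return leg the bat in flight is a moving observer: f₂ = f₁ · (v + v_e)/v = 58.6 × 343.72/334 ≈ 60.3 kHz.

60.3 kHz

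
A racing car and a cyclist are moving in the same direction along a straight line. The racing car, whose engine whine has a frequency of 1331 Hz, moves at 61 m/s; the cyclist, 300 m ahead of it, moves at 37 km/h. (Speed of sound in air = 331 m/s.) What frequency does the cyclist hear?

1581 Hz

37 km/h = 10.28 m/s.
The cyclist is ahead, so the racing car is moving toward it while the cyclist is moving away from the racing car.
With source approaching and observer receding, f' = f · (v − v_o)/(v − v_s).
f' = 1331 × (331 − 10.28)/(331 − 61) = 1331 × 320.72/270 ≈ 1581 Hz.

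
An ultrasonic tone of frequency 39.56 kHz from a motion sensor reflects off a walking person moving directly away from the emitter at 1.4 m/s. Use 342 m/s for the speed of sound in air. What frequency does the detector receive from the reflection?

39.2 kHz

The walking person first receives the wave as a moving observer: f₁ = f₀ · (v − u)/v = 39.56 × (342 − 1.4)/342 ≈ 39.4 kHz.
On reflection it acts as a source moving away from the stationary detector: f₂ = f₁ · v/(v + u) = 39.4 × 342/343.4 ≈ 39.2 kHz.
Equivalently f₂ = f₀ · (v − u)/(v + u).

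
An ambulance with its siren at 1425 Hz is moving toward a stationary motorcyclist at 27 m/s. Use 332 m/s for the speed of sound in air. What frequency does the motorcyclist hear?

1551 Hz

With the source moving toward a stationary observer, f' = f · v/(v − v_s).
f' = 1425 × 332/(332 − 27) = 1425 × 332/305 ≈ 1551 Hz.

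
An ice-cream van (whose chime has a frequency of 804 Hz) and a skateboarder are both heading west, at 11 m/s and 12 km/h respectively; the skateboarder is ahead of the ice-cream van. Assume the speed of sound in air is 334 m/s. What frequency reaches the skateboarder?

12 km/h = 3.333 m/s.
The skateboarder is ahead, so the ice-cream van is moving toward it while the skateboarder is moving away from the ice-cream van.
Both move, so f' = f · (v − v_o)/(v − v_s).
f' = 804 × (334 − 3.333)/(334 − 11) = 804 × 330.67/323 ≈ 823 Hz.

823 Hz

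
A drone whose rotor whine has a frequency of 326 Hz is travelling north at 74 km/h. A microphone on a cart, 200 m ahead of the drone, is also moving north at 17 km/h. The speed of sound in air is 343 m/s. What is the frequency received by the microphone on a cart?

74 km/h = 20.56 m/s; 17 km/h = 4.722 m/s.
The microphone on a cart is ahead, so the drone is moving toward it while the microphone on a cart is moving away from the drone.
Both move, so f' = f · (v − v_o)/(v − v_s).
f' = 326 × (343 − 4.722)/(343 − 20.56) = 326 × 338.28/322.44 ≈ 342 Hz.

342 Hz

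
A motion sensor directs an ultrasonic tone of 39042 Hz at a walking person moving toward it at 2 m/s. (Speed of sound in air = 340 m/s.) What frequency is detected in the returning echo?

The walking person first receives the wave as a moving observer: f₁ = f₀ · (v + u)/v = 39042 × (340 + 2)/340 ≈ 39272 Hz.
The reflection then acts as a moving source: f₂ = f₁ · v/(v − u) ≈ 39504 Hz.

39504 Hz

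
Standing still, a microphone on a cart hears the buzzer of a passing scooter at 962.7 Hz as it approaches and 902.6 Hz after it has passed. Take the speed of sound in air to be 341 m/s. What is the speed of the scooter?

11.0 m/s

f₁/f₂ = (v + v_s)/(v − v_s), so v_s = v · (f₁ − f₂)/(f₁ + f₂).
v_s = 341 × (962.7 − 902.6)/(962.7 + 902.6) = 341 × 60.1/1865.3 ≈ 11.0 m/s.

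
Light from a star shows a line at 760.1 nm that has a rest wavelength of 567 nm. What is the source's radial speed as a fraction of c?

0.285

λ'/λ₀ = 1.3406 > 1 (redshift), so the source is receding.
λ'/λ₀ = √((1 + β)/(1 − β)) for a receding source ⇒ β = (r² − 1)/(r² + 1) with r = λ'/λ₀.
β = (1.7971 − 1)/(1.7971 + 1) ≈ 0.285.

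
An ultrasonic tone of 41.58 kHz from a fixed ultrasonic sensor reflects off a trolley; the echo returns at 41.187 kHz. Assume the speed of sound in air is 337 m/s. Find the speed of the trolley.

1.60 m/s

Double Doppler shift off a moving reflector: f₂ = f₀ · (v + u)/(v − u) (u > 0 toward emitter).
Rearranging, u = v · (f₂ − f₀)/(f₂ + f₀) = 337 × -0.393/82.767 ≈ -1.60 m/s.
So the trolley is moving at 1.60 m/s away from the emitter.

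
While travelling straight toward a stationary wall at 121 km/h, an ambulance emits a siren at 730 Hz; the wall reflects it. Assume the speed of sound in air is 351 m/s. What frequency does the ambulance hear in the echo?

121 km/h = 33.61 m/s.
The wall receives the sound from a moving source: f₁ = f₀ · v/(v − v_e) = 730 × 351/317.39 ≈ 807 Hz.
On the return leg the ambulance is a moving observer: f₂ = f₁ · (v + v_e)/v = 807 × 384.61/351 ≈ 885 Hz.
Equivalently f₂ = f₀ · (v + v_e)/(v − v_e).

885 Hz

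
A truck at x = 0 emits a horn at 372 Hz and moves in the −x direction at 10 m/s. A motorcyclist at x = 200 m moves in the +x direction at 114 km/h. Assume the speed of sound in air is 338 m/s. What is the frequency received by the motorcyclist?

327 Hz

114 km/h = 31.67 m/s.
The observer lies on the +x side, so the source is heading away from the observer and the observer is heading away from the source.
With source receding and observer receding, f' = f · (v − v_o)/(v + v_s).
f' = 372 × (338 − 31.67)/(338 + 10) = 372 × 306.33/348 ≈ 327 Hz.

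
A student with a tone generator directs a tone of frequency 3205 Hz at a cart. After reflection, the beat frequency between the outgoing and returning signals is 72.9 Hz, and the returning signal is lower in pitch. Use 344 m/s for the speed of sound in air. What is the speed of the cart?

Double Doppler shift off a moving reflector: f₂ = f₀ · (v + u)/(v − u) (u > 0 toward emitter).
Returning signal is lower, so f₂ = f₀ − Δf = 3205 − 72.9 = 3132.1 Hz.
Rearranging, u = v · (f₂ − f₀)/(f₂ + f₀) = 344 × -72.9/6337.1 ≈ -4.0 m/s.
So the cart is moving at 4.0 m/s away from the emitter.

4.0 m/s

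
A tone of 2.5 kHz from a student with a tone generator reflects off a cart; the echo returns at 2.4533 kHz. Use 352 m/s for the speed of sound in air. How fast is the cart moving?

3.3 m/s

Double Doppler shift off a moving reflector: f₂ = f₀ · (v + u)/(v − u) (u > 0 toward emitter).
Rearranging, u = v · (f₂ − f₀)/(f₂ + f₀) = 352 × -0.0467/4.9533 ≈ -3.3 m/s.
So the cart is moving at 3.3 m/s away from the emitter.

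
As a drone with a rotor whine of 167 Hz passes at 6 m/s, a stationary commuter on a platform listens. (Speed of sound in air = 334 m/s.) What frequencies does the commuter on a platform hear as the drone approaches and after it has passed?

170 Hz approaching; 164 Hz receding

Approaching: f₁ = f · v/(v − v_s) = 167 × 334/328 ≈ 170 Hz.
Receding: f₂ = f · v/(v + v_s) = 167 × 334/340 ≈ 164 Hz.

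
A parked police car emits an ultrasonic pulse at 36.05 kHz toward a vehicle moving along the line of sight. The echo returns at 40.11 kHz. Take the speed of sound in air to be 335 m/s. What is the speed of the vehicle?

17.9 m/s

Double Doppler shift off a moving reflector: f₂ = f₀ · (v + u)/(v − u) (u > 0 toward emitter).
Rearranging, u = v · (f₂ − f₀)/(f₂ + f₀) = 335 × 4.06/76.16 ≈ 17.9 m/s.
So the vehicle is moving at 17.9 m/s toward the emitter.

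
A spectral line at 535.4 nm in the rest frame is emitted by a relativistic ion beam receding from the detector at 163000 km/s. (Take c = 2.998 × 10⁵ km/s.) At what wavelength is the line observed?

984.8 nm

β = v/c = 163000/299800 = 0.5437.
Relativistic Doppler for wavelength: λ' = λ₀ · √((1 + β)/(1 − β)).
λ' = 535.4 × √(1.5437/0.4563) = 535.4 × 1.83930 ≈ 984.8 nm.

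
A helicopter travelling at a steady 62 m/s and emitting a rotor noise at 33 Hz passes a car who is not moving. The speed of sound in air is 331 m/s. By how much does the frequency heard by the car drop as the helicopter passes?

Approaching: f₁ = f · v/(v − v_s) = 33 × 331/269 ≈ 40.6 Hz.
Receding: f₂ = f · v/(v + v_s) = 33 × 331/393 ≈ 27.8 Hz.
Drop: f₁ − f₂ = 2f·v·v_s/(v² − v_s²) = 2 × 33 × 331 × 62/(331² − 62²) ≈ 12.8 Hz.

12.8 Hz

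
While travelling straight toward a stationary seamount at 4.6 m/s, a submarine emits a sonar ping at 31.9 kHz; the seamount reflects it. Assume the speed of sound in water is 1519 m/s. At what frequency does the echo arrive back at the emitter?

The seamount receives the sound from a moving source: f₁ = f₀ · v/(v − v_e) = 31.9 × 1519/1514.4 ≈ 32.0 kHz.
On the return leg the submarine is a moving observer: f₂ = f₁ · (v + v_e)/v = 32.0 × 1523.6/1519 ≈ 32.1 kHz.
Equivalently f₂ = f₀ · (v + v_e)/(v − v_e).

32.1 kHz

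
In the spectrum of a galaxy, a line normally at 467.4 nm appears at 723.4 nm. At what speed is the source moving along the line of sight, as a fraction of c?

λ'/λ₀ = 1.5477 > 1 (redshift), so the source is receding.
λ'/λ₀ = √((1 + β)/(1 − β)) for a receding source ⇒ β = (r² − 1)/(r² + 1) with r = λ'/λ₀.
β = (2.3954 − 1)/(2.3954 + 1) ≈ 0.411.

0.411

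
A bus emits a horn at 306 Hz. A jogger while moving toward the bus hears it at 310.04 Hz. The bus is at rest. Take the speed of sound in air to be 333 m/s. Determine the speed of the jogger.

f' = f · (v + v_o)/v ⇒ v_o = v · |f'/f − 1|.
v_o = 333 × |310.04/306 − 1| = 333 × 0.0132 ≈ 4.4 m/s.

4.4 m/s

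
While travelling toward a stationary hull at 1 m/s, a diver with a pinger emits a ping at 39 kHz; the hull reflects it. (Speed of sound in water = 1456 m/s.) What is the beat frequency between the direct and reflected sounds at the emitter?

53.6 Hz

The hull receives the sound from a moving source: f₁ = f₀ · v/(v − v_e) = 39 × 1456/1455 ≈ 39.0268 kHz.
On the return leg the diver with a pinger is a moving observer: f₂ = f₁ · (v + v_e)/v = 39.0268 × 1457/1456 ≈ 39.0536 kHz.
Beat against the emitted tone (with f₀ = 39000 Hz): |f₂ − f₀| = 2v_e·f₀/(v − v_e) = 2 × 1 × 39000/1455 ≈ 53.6 Hz.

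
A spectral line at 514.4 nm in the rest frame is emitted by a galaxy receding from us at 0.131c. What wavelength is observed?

Relativistic Doppler for wavelength: λ' = λ₀ · √((1 + β)/(1 − β)).
λ' = 514.4 × √(1.1310/0.8690) = 514.4 × 1.14083 ≈ 586.8 nm.

586.8 nm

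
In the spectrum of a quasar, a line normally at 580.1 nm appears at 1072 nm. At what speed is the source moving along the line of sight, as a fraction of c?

λ'/λ₀ = 1.8480 > 1 (redshift), so the source is receding.
λ'/λ₀ = √((1 + β)/(1 − β)) for a receding source ⇒ β = (r² − 1)/(r² + 1) with r = λ'/λ₀.
β = (3.4149 − 1)/(3.4149 + 1) ≈ 0.547.

0.547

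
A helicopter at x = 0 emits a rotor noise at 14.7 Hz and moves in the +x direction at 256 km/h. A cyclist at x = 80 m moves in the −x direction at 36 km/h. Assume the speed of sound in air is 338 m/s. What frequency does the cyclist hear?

256 km/h = 71.11 m/s; 36 km/h = 10 m/s.
The observer lies on the +x side, so the source is heading toward the observer and the observer is heading toward the source.
With source approaching and observer approaching, f' = f · (v + v_o)/(v − v_s).
f' = 14.7 × (338 + 10)/(338 − 71.11) = 14.7 × 348/266.89 ≈ 19.2 Hz.

19.2 Hz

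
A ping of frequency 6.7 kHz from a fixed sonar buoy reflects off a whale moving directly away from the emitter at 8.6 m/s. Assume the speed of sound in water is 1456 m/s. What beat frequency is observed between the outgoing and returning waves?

The whale first receives the wave as a moving observer: f₁ = f₀ · (v − u)/v = 6.7 × (1456 − 8.6)/1456 ≈ 6.6604 kHz.
On reflection it acts as a source moving away from the stationary detector: f₂ = f₁ · v/(v + u) = 6.6604 × 1456/1464.6 ≈ 6.6213 kHz.
Beat frequency (with f₀ = 6700 Hz): |f₂ − f₀| = 2u·f₀/(v + u) = 2 × 8.6 × 6700/1464.6 ≈ 79 Hz.

79 Hz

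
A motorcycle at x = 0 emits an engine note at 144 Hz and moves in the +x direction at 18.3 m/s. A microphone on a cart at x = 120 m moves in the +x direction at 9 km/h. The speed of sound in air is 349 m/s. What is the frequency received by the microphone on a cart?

9 km/h = 2.5 m/s.
The observer lies on the +x side, so the source is heading toward the observer and the observer is heading away from the source.
With source approaching and observer receding, f' = f · (v − v_o)/(v − v_s).
f' = 144 × (349 − 2.5)/(349 − 18.3) = 144 × 346.5/330.7 ≈ 151 Hz.

151 Hz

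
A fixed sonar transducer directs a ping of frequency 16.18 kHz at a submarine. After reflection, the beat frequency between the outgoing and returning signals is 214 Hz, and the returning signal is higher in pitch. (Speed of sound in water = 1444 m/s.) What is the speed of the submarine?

Double Doppler shift off a moving reflector: f₂ = f₀ · (v + u)/(v − u) (u > 0 toward emitter).
Returning signal is higher, so f₂ = f₀ + Δf = 16180 + 214 = 16394 Hz.
Rearranging, u = v · (f₂ − f₀)/(f₂ + f₀) = 1444 × 214/32574 ≈ 9.5 m/s.
So the submarine is moving at 9.5 m/s toward the emitter.

9.5 m/s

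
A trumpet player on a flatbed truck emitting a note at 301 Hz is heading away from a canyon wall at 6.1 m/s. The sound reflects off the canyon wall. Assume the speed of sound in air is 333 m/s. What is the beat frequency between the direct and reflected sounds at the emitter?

10.8 Hz

The canyon wall receives the sound from a moving source: f₁ = f₀ · v/(v + v_e) = 301 × 333/339.1 ≈ 295.59 Hz.
On the return leg the trumpet player on a flatbed truck is a moving observer: f₂ = f₁ · (v − v_e)/v = 295.59 × 326.9/333 ≈ 290.17 Hz.
Equivalently f₂ = f₀ · (v − v_e)/(v + v_e).
Beat against the emitted tone: |f₂ − f₀| = 2v_e·f₀/(v + v_e) = 2 × 6.1 × 301/339.1 ≈ 10.8 Hz.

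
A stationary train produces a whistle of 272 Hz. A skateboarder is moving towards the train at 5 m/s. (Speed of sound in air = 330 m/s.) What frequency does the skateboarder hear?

276 Hz

Moving observer, stationary source: f' = f · (v + v_o)/v.
f' = 272 × (330 + 5)/330 = 272 × 335/330 ≈ 276 Hz.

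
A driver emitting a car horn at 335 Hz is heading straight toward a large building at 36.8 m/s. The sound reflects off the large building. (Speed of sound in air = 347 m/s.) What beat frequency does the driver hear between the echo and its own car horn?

The large building receives the sound from a moving source: f₁ = f₀ · v/(v − v_e) = 335 × 347/310.2 ≈ 374.7 Hz.
On the return leg the driver is a moving observer: f₂ = f₁ · (v + v_e)/v = 374.7 × 383.8/347 ≈ 414.5 Hz.
Beat against the emitted tone: |f₂ − f₀| = 2v_e·f₀/(v − v_e) = 2 × 36.8 × 335/310.2 ≈ 79 Hz.

79 Hz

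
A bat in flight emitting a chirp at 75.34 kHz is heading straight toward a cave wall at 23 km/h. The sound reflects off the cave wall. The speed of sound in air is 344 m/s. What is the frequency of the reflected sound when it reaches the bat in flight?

78.2 kHz

23 km/h = 6.389 m/s.
The cave wall receives the sound from a moving source: f₁ = f₀ · v/(v − v_e) = 75.34 × 344/337.61 ≈ 76.8 kHz.
On the return leg the bat in flight is a moving observer: f₂ = f₁ · (v + v_e)/v = 76.8 × 350.39/344 ≈ 78.2 kHz.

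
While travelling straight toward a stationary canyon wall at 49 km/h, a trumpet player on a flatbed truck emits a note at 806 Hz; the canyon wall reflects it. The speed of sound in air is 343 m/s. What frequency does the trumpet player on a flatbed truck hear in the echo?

49 km/h = 13.61 m/s.
The canyon wall receives the sound from a moving source: f₁ = f₀ · v/(v − v_e) = 806 × 343/329.39 ≈ 839 Hz.
On the return leg the trumpet player on a flatbed truck is a moving observer: f₂ = f₁ · (v + v_e)/v = 839 × 356.61/343 ≈ 873 Hz.
Equivalently f₂ = f₀ · (v + v_e)/(v − v_e).

873 Hz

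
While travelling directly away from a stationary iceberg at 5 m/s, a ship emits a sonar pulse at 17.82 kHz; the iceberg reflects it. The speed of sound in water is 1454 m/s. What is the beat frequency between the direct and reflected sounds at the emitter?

The iceberg receives the sound from a moving source: f₁ = f₀ · v/(v + v_e) = 17.82 × 1454/1459 ≈ 17.7589 kHz.
On the return leg the ship is a moving observer: f₂ = f₁ · (v − v_e)/v = 17.7589 × 1449/1454 ≈ 17.6979 kHz.
Beat against the emitted tone (with f₀ = 17820 Hz): |f₂ − f₀| = 2v_e·f₀/(v + v_e) = 2 × 5 × 17820/1459 ≈ 122 Hz.

122 Hz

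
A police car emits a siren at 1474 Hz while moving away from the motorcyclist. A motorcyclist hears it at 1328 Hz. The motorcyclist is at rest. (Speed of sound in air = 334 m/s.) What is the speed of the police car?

f' = f · v/(v + v_s) ⇒ v_s = v · |1 − f/f'|.
v_s = 334 × |1 − 1474/1328| = 334 × 0.1099 ≈ 37 m/s.

37 m/s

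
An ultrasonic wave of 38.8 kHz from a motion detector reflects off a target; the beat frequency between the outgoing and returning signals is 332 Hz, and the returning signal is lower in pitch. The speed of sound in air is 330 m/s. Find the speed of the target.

1.42 m/s

Double Doppler shift off a moving reflector: f₂ = f₀ · (v + u)/(v − u) (u > 0 toward emitter).
Returning signal is lower, so f₂ = f₀ − Δf = 38800 − 332 = 38468 Hz.
Rearranging, u = v · (f₂ − f₀)/(f₂ + f₀) = 330 × -332/77268 ≈ -1.42 m/s.
So the target is moving at 1.42 m/s away from the emitter.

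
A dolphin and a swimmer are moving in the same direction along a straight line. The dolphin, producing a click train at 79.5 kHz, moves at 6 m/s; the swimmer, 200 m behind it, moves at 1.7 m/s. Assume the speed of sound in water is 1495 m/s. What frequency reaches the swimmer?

The swimmer is behind, so the dolphin is moving away from it while the swimmer is moving toward the dolphin.
With source receding and observer approaching, f' = f · (v + v_o)/(v + v_s).
f' = 79.5 × (1495 + 1.7)/(1495 + 6) = 79.5 × 1496.7/1501 ≈ 79.3 kHz.

79.3 kHz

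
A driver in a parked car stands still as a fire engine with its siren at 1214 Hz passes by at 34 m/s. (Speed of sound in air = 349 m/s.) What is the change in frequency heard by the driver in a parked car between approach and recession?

239 Hz

Approaching: f₁ = f · v/(v − v_s) = 1214 × 349/315 ≈ 1345 Hz.
Receding: f₂ = f · v/(v + v_s) = 1214 × 349/383 ≈ 1106 Hz.
Drop: f₁ − f₂ = 2f·v·v_s/(v² − v_s²) = 2 × 1214 × 349 × 34/(349² − 34²) ≈ 239 Hz.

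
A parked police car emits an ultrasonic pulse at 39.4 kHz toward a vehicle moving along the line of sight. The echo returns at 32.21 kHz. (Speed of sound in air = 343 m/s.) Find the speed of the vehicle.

Double Doppler shift off a moving reflector: f₂ = f₀ · (v + u)/(v − u) (u > 0 toward emitter).
Rearranging, u = v · (f₂ − f₀)/(f₂ + f₀) = 343 × -7.19/71.61 ≈ -34 m/s.
So the vehicle is moving at 34 m/s away from the emitter.

34 m/s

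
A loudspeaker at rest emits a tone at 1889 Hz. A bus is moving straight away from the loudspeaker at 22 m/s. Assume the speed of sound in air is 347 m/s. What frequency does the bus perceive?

Moving observer, stationary source: f' = f · (v − v_o)/v.
f' = 1889 × (347 − 22)/347 = 1889 × 325/347 ≈ 1769 Hz.

1769 Hz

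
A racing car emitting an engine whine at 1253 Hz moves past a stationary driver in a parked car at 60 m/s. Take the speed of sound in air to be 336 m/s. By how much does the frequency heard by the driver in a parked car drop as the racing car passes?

Approaching: f₁ = f · v/(v − v_s) = 1253 × 336/276 ≈ 1525 Hz.
Receding: f₂ = f · v/(v + v_s) = 1253 × 336/396 ≈ 1063 Hz.
Drop: f₁ − f₂ = 2f·v·v_s/(v² − v_s²) = 2 × 1253 × 336 × 60/(336² − 60²) ≈ 462 Hz.

462 Hz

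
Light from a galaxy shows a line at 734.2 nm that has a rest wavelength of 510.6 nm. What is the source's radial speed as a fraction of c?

λ'/λ₀ = 1.4379 > 1 (redshift), so the source is receding.
λ'/λ₀ = √((1 + β)/(1 − β)) for a receding source ⇒ β = (r² − 1)/(r² + 1) with r = λ'/λ₀.
β = (2.0676 − 1)/(2.0676 + 1) ≈ 0.348.

0.348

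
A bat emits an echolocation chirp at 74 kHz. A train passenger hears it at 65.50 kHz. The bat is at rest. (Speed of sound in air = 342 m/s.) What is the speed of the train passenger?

39 m/s

f' < f, so the train passenger is receding.
f' = f · (v − v_o)/v ⇒ v_o = v · |f'/f − 1|.
v_o = 342 × |65.50/74 − 1| = 342 × 0.1149 ≈ 39 m/s.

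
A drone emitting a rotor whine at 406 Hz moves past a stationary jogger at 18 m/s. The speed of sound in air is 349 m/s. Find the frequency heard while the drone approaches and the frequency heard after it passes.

Approaching: f₁ = f · v/(v − v_s) = 406 × 349/331 ≈ 428 Hz.
Receding: f₂ = f · v/(v + v_s) = 406 × 349/367 ≈ 386 Hz.

428 Hz approaching; 386 Hz receding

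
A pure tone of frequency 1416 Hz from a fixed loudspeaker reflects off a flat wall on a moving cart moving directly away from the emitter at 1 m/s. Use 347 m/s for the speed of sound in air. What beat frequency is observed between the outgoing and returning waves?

At the flat wall on a moving cart (a moving observer), f₁ = f₀ · (v − u)/v = 1416 × 346/347 ≈ 1411.92 Hz.
On reflection it acts as a source moving away from the stationary detector: f₂ = f₁ · v/(v + u) = 1411.92 × 347/348 ≈ 1407.86 Hz.
Equivalently f₂ = f₀ · (v − u)/(v + u).
Beat frequency: |f₂ − f₀| = 2u·f₀/(v + u) = 2 × 1 × 1416/348 ≈ 8.1 Hz.

8.1 Hz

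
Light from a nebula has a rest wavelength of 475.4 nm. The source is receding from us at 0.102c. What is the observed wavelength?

Relativistic Doppler for wavelength: λ' = λ₀ · √((1 + β)/(1 − β)).
λ' = 475.4 × √(1.1020/0.8980) = 475.4 × 1.10778 ≈ 526.6 nm.

526.6 nm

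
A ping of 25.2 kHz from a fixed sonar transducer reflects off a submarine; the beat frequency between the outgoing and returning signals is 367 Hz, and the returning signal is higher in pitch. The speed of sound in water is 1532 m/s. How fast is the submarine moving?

11.1 m/s

Double Doppler shift off a moving reflector: f₂ = f₀ · (v + u)/(v − u) (u > 0 toward emitter).
Returning signal is higher, so f₂ = f₀ + Δf = 25200 + 367 = 25567 Hz.
Rearranging, u = v · (f₂ − f₀)/(f₂ + f₀) = 1532 × 367/50767 ≈ 11.1 m/s.
So the submarine is moving at 11.1 m/s toward the emitter.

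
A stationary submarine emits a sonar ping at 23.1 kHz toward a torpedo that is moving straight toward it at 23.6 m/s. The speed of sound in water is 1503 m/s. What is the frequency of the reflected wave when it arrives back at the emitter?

The torpedo first receives the wave as a moving observer: f₁ = f₀ · (v + u)/v = 23.1 × (1503 + 23.6)/1503 ≈ 23.5 kHz.
The reflection then acts as a moving source: f₂ = f₁ · v/(v − u) ≈ 23.8 kHz.

23.8 kHz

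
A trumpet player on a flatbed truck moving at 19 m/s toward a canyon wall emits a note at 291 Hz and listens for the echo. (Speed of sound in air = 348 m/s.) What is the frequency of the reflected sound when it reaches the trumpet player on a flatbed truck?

325 Hz

The canyon wall receives the sound from a moving source: f₁ = f₀ · v/(v − v_e) = 291 × 348/329 ≈ 308 Hz.
On the return leg the trumpet player on a flatbed truck is a moving observer: f₂ = f₁ · (v + v_e)/v = 308 × 367/348 ≈ 325 Hz.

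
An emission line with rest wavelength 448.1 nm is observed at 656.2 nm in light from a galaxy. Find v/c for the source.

λ'/λ₀ = 1.4644 > 1 (redshift), so the source is receding.
λ'/λ₀ = √((1 + β)/(1 − β)) for a receding source ⇒ β = (r² − 1)/(r² + 1) with r = λ'/λ₀.
β = (2.1445 − 1)/(2.1445 + 1) ≈ 0.364.

0.364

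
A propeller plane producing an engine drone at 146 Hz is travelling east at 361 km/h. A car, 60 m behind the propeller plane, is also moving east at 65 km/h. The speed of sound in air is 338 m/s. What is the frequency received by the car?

119 Hz

361 km/h = 100.3 m/s; 65 km/h = 18.06 m/s.
The car is behind, so the propeller plane is moving away from it while the car is moving toward the propeller plane.
With source receding and observer approaching, f' = f · (v + v_o)/(v + v_s).
f' = 146 × (338 + 18.06)/(338 + 100.3) = 146 × 356.06/438.28 ≈ 119 Hz.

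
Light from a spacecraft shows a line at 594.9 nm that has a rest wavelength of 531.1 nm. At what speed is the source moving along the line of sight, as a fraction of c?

λ'/λ₀ = 1.1201 > 1 (redshift), so the source is receding.
λ'/λ₀ = √((1 + β)/(1 − β)) for a receding source ⇒ β = (r² − 1)/(r² + 1) with r = λ'/λ₀.
β = (1.2547 − 1)/(1.2547 + 1) ≈ 0.113.

0.113c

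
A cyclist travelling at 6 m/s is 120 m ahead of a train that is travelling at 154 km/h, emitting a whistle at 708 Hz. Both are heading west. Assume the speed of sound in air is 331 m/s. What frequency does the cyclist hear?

798 Hz

154 km/h = 42.78 m/s.
The cyclist is ahead, so the train is moving toward it while the cyclist is moving away from the train.
Both move, so f' = f · (v − v_o)/(v − v_s).
f' = 708 × (331 − 6)/(331 − 42.78) = 708 × 325/288.22 ≈ 798 Hz.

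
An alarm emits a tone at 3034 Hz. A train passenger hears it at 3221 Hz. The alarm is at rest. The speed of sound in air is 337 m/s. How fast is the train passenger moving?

f' > f, so the train passenger is approaching.
f' = f · (v + v_o)/v ⇒ v_o = v · |f'/f − 1|.
v_o = 337 × |3221/3034 − 1| = 337 × 0.06163 ≈ 20.8 m/s.

20.8 m/s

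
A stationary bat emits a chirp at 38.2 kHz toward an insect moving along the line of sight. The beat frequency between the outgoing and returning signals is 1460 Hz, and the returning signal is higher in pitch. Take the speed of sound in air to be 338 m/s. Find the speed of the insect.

6.3 m/s

Double Doppler shift off a moving reflector: f₂ = f₀ · (v + u)/(v − u) (u > 0 toward emitter).
Returning signal is higher, so f₂ = f₀ + Δf = 38200 + 1460 = 39660 Hz.
Rearranging, u = v · (f₂ − f₀)/(f₂ + f₀) = 338 × 1460/77860 ≈ 6.3 m/s.
So the insect is moving at 6.3 m/s toward the emitter.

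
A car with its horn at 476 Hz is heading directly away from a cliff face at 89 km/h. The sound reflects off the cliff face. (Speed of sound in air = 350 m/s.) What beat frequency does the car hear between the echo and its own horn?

89 km/h = 24.72 m/s.
The cliff face receives the sound from a moving source: f₁ = f₀ · v/(v + v_e) = 476 × 350/374.72 ≈ 444.6 Hz.
On the return leg the car is a moving observer: f₂ = f₁ · (v − v_e)/v = 444.6 × 325.28/350 ≈ 413.2 Hz.
Beat against the emitted tone: |f₂ − f₀| = 2v_e·f₀/(v + v_e) = 2 × 24.72 × 476/374.72 ≈ 63 Hz.

63 Hz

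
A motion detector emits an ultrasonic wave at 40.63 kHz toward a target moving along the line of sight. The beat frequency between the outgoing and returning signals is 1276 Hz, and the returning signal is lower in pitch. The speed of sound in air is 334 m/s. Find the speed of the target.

Double Doppler shift off a moving reflector: f₂ = f₀ · (v + u)/(v − u) (u > 0 toward emitter).
Returning signal is lower, so f₂ = f₀ − Δf = 40630 − 1276 = 39354 Hz.
Rearranging, u = v · (f₂ − f₀)/(f₂ + f₀) = 334 × -1276/79984 ≈ -5.3 m/s.
So the target is moving at 5.3 m/s away from the emitter.

5.3 m/s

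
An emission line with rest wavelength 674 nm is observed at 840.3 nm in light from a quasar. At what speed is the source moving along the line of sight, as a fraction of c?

λ'/λ₀ = 1.2467 > 1 (redshift), so the source is receding.
λ'/λ₀ = √((1 + β)/(1 − β)) for a receding source ⇒ β = (r² − 1)/(r² + 1) with r = λ'/λ₀.
β = (1.5544 − 1)/(1.5544 + 1) ≈ 0.217.

0.217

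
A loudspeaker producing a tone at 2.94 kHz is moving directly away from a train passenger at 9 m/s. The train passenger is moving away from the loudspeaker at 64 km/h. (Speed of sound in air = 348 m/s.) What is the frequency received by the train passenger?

64 km/h = 17.78 m/s.
With source receding and observer receding, f' = f · (v − v_o)/(v + v_s).
f' = 2.94 × (348 − 17.78)/(348 + 9) = 2.94 × 330.22/357 ≈ 2.72 kHz.

2.72 kHz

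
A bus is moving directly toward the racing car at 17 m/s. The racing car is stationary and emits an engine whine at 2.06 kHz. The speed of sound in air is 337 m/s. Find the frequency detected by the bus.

2.16 kHz

Moving observer, stationary source: f' = f · (v + v_o)/v.
f' = 2.06 × (337 + 17)/337 = 2.06 × 354/337 ≈ 2.16 kHz.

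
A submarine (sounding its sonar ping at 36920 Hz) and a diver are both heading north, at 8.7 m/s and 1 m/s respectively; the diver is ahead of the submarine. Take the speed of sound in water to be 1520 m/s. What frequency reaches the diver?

The diver is ahead, so the submarine is moving toward it while the diver is moving away from the submarine.
Both move, so f' = f · (v − v_o)/(v − v_s).
f' = 36920 × (1520 − 1)/(1520 − 8.7) = 36920 × 1519/1511.3 ≈ 37108 Hz.

37108 Hz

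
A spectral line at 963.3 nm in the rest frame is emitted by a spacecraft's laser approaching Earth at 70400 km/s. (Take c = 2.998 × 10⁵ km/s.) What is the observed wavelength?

β = v/c = 70400/299800 = 0.2348.
Relativistic Doppler for wavelength: λ' = λ₀ · √((1 − β)/(1 + β)).
λ' = 963.3 × √(0.7652/1.2348) = 963.3 × 0.78719 ≈ 758.3 nm.

758.3 nm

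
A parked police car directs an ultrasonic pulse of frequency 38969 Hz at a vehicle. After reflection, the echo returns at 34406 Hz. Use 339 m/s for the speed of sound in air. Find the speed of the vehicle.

Double Doppler shift off a moving reflector: f₂ = f₀ · (v + u)/(v − u) (u > 0 toward emitter).
Rearranging, u = v · (f₂ − f₀)/(f₂ + f₀) = 339 × -4563/73375 ≈ -21.1 m/s.
So the vehicle is moving at 21.1 m/s away from the emitter.

21.1 m/s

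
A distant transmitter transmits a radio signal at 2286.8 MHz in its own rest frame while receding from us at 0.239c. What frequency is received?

Relativistic Doppler for frequency: f' = f₀ · √((1 − β)/(1 + β)).
f' = 2286.8 × √(0.7610/1.2390) = 2286.8 × 0.78371 ≈ 1792.2 MHz.

1792.2 MHz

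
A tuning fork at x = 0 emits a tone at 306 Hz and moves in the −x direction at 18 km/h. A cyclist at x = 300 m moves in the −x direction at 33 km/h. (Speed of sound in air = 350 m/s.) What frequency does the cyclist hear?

310 Hz

18 km/h = 5 m/s; 33 km/h = 9.167 m/s.
The observer lies on the +x side, so the source is heading away from the observer and the observer is heading toward the source.
General Doppler shift: f' = f · (v + v_o)/(v + v_s).
f' = 306 × (350 + 9.167)/(350 + 5) = 306 × 359.17/355 ≈ 310 Hz.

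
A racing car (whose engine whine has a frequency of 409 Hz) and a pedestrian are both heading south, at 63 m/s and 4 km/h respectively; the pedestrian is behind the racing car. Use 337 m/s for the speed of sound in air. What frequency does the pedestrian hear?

4 km/h = 1.111 m/s.
The pedestrian is behind, so the racing car is moving away from it while the pedestrian is moving toward the racing car.
Both move, so f' = f · (v + v_o)/(v + v_s).
f' = 409 × (337 + 1.111)/(337 + 63) = 409 × 338.11/400 ≈ 346 Hz.

346 Hz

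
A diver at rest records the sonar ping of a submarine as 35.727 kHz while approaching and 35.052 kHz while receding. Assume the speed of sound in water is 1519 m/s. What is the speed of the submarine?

14.5 m/s

f₁/f₂ = (v + v_s)/(v − v_s), so v_s = v · (f₁ − f₂)/(f₁ + f₂).
v_s = 1519 × (35.727 − 35.052)/(35.727 + 35.052) = 1519 × 0.675/70.779 ≈ 14.5 m/s.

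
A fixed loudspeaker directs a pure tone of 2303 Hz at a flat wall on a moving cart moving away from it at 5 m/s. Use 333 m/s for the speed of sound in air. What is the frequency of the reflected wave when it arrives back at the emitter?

The flat wall on a moving cart first receives the wave as a moving observer: f₁ = f₀ · (v − u)/v = 2303 × (333 − 5)/333 ≈ 2268 Hz.
On reflection it acts as a source moving away from the stationary detector: f₂ = f₁ · v/(v + u) = 2268 × 333/338 ≈ 2235 Hz.
Equivalently f₂ = f₀ · (v − u)/(v + u).

2235 Hz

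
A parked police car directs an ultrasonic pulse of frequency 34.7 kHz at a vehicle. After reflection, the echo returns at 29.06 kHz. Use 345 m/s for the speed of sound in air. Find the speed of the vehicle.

Double Doppler shift off a moving reflector: f₂ = f₀ · (v + u)/(v − u) (u > 0 toward emitter).
Rearranging, u = v · (f₂ − f₀)/(f₂ + f₀) = 345 × -5.64/63.76 ≈ -31 m/s.
So the vehicle is moving at 31 m/s away from the emitter.

31 m/s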